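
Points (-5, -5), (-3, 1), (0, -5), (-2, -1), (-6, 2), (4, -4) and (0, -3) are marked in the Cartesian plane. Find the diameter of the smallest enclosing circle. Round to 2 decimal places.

11.66

By Welzl's lemma the MEC is supported by two points (diametrically opposite) or three points (on a circumcircle).
The farthest pair is (-6, 2)–(4, -4) with squared distance 136. The circle on this segment as diameter has centre (-1, -1) and r² = 136/4 = 34.
Check (-5, -5): distance² to centre = 32 ≤ 34, so it lies inside.
All remaining points lie in this disk, and no smaller disk contains both endpoints, so this is the minimum enclosing circle.
Diameter = 2r = 2√34 ≈ 11.66.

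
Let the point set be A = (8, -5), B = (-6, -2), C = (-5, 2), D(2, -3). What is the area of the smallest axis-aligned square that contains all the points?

The bounding box has width 14 and height 7.
An axis-aligned square enclosing the set must have side ≥ max(width, height).
So the minimum side is max(14, 7) = 14.
Area = 14² = 196.

196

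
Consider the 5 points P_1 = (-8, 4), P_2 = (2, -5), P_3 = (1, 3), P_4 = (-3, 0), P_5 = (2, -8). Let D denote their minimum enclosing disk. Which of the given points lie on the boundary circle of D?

P_1, P_5

A smallest enclosing disk is always determined by at most three of the input points on its boundary.
The farthest pair is P_1–P_5 with squared distance 244. The circle on this segment as diameter has centre (-3, -2) and r² = 244/4 = 61.
Check P_2: distance² to centre = 34 ≤ 61, so it lies inside.
All remaining points lie in this disk, and no smaller disk contains both endpoints, so this is the minimum enclosing circle.
The points at distance exactly r from the centre are P_1, P_5 — 2 points.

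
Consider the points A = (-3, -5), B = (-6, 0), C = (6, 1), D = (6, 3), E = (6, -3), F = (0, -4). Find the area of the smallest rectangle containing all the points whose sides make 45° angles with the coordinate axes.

In coordinates u = x + y, v = x − y the rectangle is axis-aligned; the map (x,y)→(u,v) scales areas by 2.
u-values: -8, -6, 7, 9, 3, -4; range = 9 − (-8) = 17.
v-values: 2, -6, 5, 3, 9, 4; range = 9 − (-6) = 15.
Area = (17 × 15) / 2 = 127.5.

127.5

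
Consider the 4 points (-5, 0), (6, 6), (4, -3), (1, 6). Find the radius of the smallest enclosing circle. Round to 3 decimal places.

6.298

The minimum enclosing circle is determined by three boundary points: (-5, 0), (6, 6), (4, -3).
Their circumcentre is (47/58, 141/58) with r² = 66725/1682.
The farthest remaining point (1, 6) is at distance² 21485/1682 ≤ 66725/1682.
r = √(66725/1682) ≈ 6.298.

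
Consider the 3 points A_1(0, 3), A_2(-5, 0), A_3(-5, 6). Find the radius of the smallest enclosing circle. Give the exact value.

Side lengths²: A_1A_2² = 34, A_1A_3² = 34, A_2A_3² = 36.
Since A_2A_3² = 36 < 34 + 34 = 68, the triangle is acute, so the smallest enclosing circle is the circumcircle.
Circumcentre = (-3.4, 3), r² = 11.56.
r = √(11.56) = 3.4.

3.4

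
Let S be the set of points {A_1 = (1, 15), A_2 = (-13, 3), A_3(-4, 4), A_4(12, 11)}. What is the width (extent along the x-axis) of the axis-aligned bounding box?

max x = 12, min x = -13, so width = 25.

25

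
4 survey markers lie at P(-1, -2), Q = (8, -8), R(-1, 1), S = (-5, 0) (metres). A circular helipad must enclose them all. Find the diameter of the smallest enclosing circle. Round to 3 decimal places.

15.264

The farthest pair is Q–S with squared distance 233. The circle on this segment as diameter has centre (1.5, -4) and r² = 233/4 = 58.25.
Check P: distance² to centre = 10.25 ≤ 58.25, so it lies inside.
All remaining points lie in this disk, and no smaller disk contains both endpoints, so this is the minimum enclosing circle.
Diameter = 2r = 2√(58.25) ≈ 15.264.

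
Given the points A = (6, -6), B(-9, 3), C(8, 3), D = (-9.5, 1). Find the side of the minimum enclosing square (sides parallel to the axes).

17.5

The bounding box has width 17.5 and height 9.
An axis-aligned square enclosing the set must have side ≥ max(width, height).
So the minimum side is max(17.5, 9) = 17.5.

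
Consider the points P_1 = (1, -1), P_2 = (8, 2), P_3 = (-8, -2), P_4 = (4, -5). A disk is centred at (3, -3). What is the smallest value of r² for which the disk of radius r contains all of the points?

122

The required radius is the distance from (3, -3) to the farthest point.
Squared distances: 8, 50, 122, 5.
Maximum is 122, attained at P_3.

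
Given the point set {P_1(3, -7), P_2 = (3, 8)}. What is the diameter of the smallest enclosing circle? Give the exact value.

15

The smallest circle enclosing two points has them as diameter endpoints.
Centre = midpoint = (3, 0.5); r² = |P_1P_2|²/4 = 225/4 = 56.25.
Diameter = 2r = 2√(56.25) = 15.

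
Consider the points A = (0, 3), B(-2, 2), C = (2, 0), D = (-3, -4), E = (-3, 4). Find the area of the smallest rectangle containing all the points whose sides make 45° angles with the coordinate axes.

45

In coordinates u = x + y, v = x − y the rectangle is axis-aligned; the map (x,y)→(u,v) scales areas by 2.
u-values: 3, 0, 2, -7, 1; range = 3 − (-7) = 10.
v-values: -3, -4, 2, 1, -7; range = 2 − (-7) = 9.
Area = (10 × 9) / 2 = 45.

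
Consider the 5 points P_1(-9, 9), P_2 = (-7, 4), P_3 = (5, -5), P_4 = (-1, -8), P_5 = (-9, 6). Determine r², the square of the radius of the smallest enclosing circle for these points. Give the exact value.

A smallest enclosing disk is always determined by at most three of the input points on its boundary.
The minimum enclosing circle is determined by three boundary points: P_1, P_3, P_4.
Their circumcentre is (-13/6, 11/6) with r² = 1765/18.
The farthest remaining point P_5 is at distance² 1153/18 ≤ 1765/18.

1765/18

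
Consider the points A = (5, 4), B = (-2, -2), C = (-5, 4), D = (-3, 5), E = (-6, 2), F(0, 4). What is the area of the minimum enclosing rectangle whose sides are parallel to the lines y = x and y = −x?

65

In coordinates u = x + y, v = x − y the rectangle is axis-aligned; the map (x,y)→(u,v) scales areas by 2.
u-values: 9, -4, -1, 2, -4, 4; range = 9 − (-4) = 13.
v-values: 1, 0, -9, -8, -8, -4; range = 1 − (-9) = 10.
Area = (13 × 10) / 2 = 65.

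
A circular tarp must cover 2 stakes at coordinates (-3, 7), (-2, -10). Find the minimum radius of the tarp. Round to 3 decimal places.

The smallest circle enclosing two points has them as diameter endpoints.
Centre = midpoint = (-2.5, -1.5); r² = |(-3, 7)−(-2, -10)|²/4 = 290/4 = 72.5.
r = √(72.5) ≈ 8.515.

8.515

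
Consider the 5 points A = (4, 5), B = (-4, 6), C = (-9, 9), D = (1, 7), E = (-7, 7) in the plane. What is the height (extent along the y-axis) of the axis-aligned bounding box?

4

max y = 9, min y = 5, so height = 4.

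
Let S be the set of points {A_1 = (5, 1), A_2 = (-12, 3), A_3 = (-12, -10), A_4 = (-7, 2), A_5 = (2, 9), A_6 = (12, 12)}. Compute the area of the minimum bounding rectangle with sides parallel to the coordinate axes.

x ranges over [-12, 12], width 24.
y ranges over [-10, 12], height 22.
Area = 24 × 22 = 528.

528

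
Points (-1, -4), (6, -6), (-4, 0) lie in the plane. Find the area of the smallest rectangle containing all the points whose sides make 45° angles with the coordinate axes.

40

In coordinates u = x + y, v = x − y the rectangle is axis-aligned; the map (x,y)→(u,v) scales areas by 2.
u-values: -5, 0, -4; range = 0 − (-5) = 5.
v-values: 3, 12, -4; range = 12 − (-4) = 16.
Area = (5 × 16) / 2 = 40.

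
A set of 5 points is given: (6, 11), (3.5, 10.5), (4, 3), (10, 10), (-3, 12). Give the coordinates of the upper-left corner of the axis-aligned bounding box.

x-range [-3, 10], y-range [3, 12].
The upper-left corner is (-3, 12).

(-3, 12)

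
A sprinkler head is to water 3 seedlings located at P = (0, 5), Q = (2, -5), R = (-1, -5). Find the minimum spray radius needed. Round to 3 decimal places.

5.124

Side lengths²: PQ² = 104, PR² = 101, QR² = 9.
Since PQ² = 104 < 101 + 9 = 110, the triangle is acute, so the smallest enclosing circle is the circumcircle.
Circumcentre = (0.5, -0.1), r² = 26.26.
r = √(26.26) ≈ 5.124.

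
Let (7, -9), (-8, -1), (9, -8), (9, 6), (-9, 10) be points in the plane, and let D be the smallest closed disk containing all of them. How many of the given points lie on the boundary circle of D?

2

The minimum enclosing circle of a finite set is fixed by two of the points (as a diameter) or three (as a circumcircle).
The farthest pair is (9, -8)–(-9, 10) with squared distance 648. The circle on this segment as diameter has centre (0, 1) and r² = 648/4 = 162.
Check (7, -9): distance² to centre = 149 ≤ 162, so it lies inside.
All remaining points lie in this disk, and no smaller disk contains both endpoints, so this is the minimum enclosing circle.
The points at distance exactly r from the centre are (9, -8), (-9, 10) — 2 points.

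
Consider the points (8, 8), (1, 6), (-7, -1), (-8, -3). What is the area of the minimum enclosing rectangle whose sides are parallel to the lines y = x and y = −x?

In coordinates u = x + y, v = x − y the rectangle is axis-aligned; the map (x,y)→(u,v) scales areas by 2.
u-values: 16, 7, -8, -11; range = 16 − (-11) = 27.
v-values: 0, -5, -6, -5; range = 0 − (-6) = 6.
Area = (27 × 6) / 2 = 81.

81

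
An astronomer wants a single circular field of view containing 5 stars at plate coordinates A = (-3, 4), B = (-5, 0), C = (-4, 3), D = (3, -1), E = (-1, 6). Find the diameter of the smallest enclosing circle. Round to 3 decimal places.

9.014

The minimum enclosing circle of a finite set is fixed by two of the points (as a diameter) or three (as a circumcircle).
The minimum enclosing circle is determined by three boundary points: B, D, E.
Their circumcentre is (-0.75, 1.5) with r² = 20.3125.
The farthest remaining point C is at distance² 12.8125 ≤ 20.3125.
Diameter = 2r = 2√(20.3125) ≈ 9.014.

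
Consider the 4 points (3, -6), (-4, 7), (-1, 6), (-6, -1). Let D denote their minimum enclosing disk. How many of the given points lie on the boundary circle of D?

2

By Welzl's lemma the MEC is supported by two points (diametrically opposite) or three points (on a circumcircle).
The farthest pair is (3, -6)–(-4, 7) with squared distance 218. The circle on this segment as diameter has centre (-0.5, 0.5) and r² = 218/4 = 54.5.
Check (-1, 6): distance² to centre = 30.5 ≤ 54.5, so it lies inside.
All remaining points lie in this disk, and no smaller disk contains both endpoints, so this is the minimum enclosing circle.
The points at distance exactly r from the centre are (3, -6), (-4, 7) — 2 points.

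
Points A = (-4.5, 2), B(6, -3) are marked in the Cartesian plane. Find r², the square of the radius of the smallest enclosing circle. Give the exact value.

33.8125

The smallest circle enclosing two points has them as diameter endpoints.
Centre = midpoint = (0.75, -0.5); r² = |AB|²/4 = 135.25/4 = 33.8125.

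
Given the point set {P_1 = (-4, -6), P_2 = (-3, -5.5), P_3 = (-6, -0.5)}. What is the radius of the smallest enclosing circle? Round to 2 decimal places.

2.93

Side lengths²: P_1P_2² = 1.25, P_1P_3² = 34.25, P_2P_3² = 34.
Since P_1P_3² = 34.25 < 34 + 1.25 = 35.25, the triangle is acute, so the smallest enclosing circle is the circumcircle.
Circumcentre = (-249/52, -165/52), r² = 11645/1352.
r = √(11645/1352) ≈ 2.93.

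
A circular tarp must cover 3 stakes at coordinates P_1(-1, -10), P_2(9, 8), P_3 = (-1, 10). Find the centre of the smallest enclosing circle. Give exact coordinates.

(2.2, 0)

Side lengths²: P_1P_2² = 424, P_1P_3² = 400, P_2P_3² = 104.
Since P_1P_2² = 424 < 400 + 104 = 504, the triangle is acute, so the smallest enclosing circle is the circumcircle.
Circumcentre = (2.2, 0), r² = 110.24.
Centre = (2.2, 0).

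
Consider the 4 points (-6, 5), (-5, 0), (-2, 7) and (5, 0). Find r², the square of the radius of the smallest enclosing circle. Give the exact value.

36.5

The farthest pair is (-6, 5)–(5, 0) with squared distance 146. The circle on this segment as diameter has centre (-0.5, 2.5) and r² = 146/4 = 36.5.
Check (-5, 0): distance² to centre = 26.5 ≤ 36.5, so it lies inside.
All remaining points lie in this disk, and no smaller disk contains both endpoints, so this is the minimum enclosing circle.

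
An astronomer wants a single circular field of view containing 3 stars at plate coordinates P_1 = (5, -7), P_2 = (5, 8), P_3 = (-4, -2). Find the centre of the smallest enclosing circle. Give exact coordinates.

Side lengths²: P_1P_2² = 225, P_1P_3² = 106, P_2P_3² = 181.
Since P_1P_2² = 225 < 181 + 106 = 287, the triangle is acute, so the smallest enclosing circle is the circumcircle.
Circumcentre = (59/18, 0.5), r² = 9593/162.
Centre = (59/18, 0.5).

(59/18, 0.5)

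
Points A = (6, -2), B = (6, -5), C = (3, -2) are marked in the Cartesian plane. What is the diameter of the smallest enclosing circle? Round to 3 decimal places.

Side lengths²: AB² = 9, AC² = 9, BC² = 18.
Since BC² = 18 ≥ 9 + 9 = 18, the angle opposite BC is not acute, so the smallest enclosing circle has BC as diameter.
Centre = midpoint of BC = (4.5, -3.5), r² = 18/4 = 4.5.
Diameter = 2r = 2√(4.5) ≈ 4.243.

4.243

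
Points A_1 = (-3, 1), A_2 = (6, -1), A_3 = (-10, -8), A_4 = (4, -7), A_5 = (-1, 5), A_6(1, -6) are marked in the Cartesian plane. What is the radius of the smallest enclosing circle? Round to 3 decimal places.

8.779

By Welzl's lemma the MEC is supported by two points (diametrically opposite) or three points (on a circumcircle).
The minimum enclosing circle is determined by three boundary points: A_2, A_3, A_5.
Their circumcentre is (-137/58, -213/58) with r² = 129625/1682.
The farthest remaining point A_4 is at distance² 86705/1682 ≤ 129625/1682.
r = √(129625/1682) ≈ 8.779.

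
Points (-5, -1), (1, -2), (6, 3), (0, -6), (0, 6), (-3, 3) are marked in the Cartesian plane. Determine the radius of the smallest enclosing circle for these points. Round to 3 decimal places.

6.047

The minimum enclosing circle of a finite set is fixed by two of the points (as a diameter) or three (as a circumcircle).
The minimum enclosing circle is determined by three boundary points: (6, 3), (0, -6), (0, 6).
Their circumcentre is (0.75, 0) with r² = 36.5625.
The farthest remaining point (-5, -1) is at distance² 34.0625 ≤ 36.5625.
r = √(36.5625) ≈ 6.047.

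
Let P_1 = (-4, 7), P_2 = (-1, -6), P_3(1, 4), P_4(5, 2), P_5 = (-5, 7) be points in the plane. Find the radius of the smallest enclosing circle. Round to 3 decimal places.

A smallest enclosing disk is always determined by at most three of the input points on its boundary.
The minimum enclosing circle is determined by three boundary points: P_2, P_4, P_5.
Their circumcentre is (-20/11, 19/22) with r² = 23125/484.
The farthest remaining point P_1 is at distance² 20529/484 ≤ 23125/484.
r = √(23125/484) ≈ 6.912.

6.912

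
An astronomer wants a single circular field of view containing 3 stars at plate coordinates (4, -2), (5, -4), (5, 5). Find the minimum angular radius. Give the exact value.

4.5

Call the three points A, B, C in the order given.
Side lengths²: AB² = 5, AC² = 50, BC² = 81.
Since BC² = 81 ≥ 50 + 5 = 55, the angle opposite BC is not acute, so the smallest enclosing circle has BC as diameter.
Centre = midpoint of BC = (5, 0.5), r² = 81/4 = 20.25.
r = √(20.25) = 4.5.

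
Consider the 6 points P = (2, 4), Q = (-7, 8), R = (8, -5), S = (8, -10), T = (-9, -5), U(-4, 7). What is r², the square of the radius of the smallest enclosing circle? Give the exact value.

137.25

A smallest enclosing disk is always determined by at most three of the input points on its boundary.
The farthest pair is Q–S with squared distance 549. The circle on this segment as diameter has centre (0.5, -1) and r² = 549/4 = 137.25.
Check P: distance² to centre = 27.25 ≤ 137.25, so it lies inside.
All remaining points lie in this disk, and no smaller disk contains both endpoints, so this is the minimum enclosing circle.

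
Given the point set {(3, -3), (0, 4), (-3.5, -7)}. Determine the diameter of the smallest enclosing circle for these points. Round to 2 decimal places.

Call the three points A, B, C in the order given.
Side lengths²: AB² = 58, AC² = 58.25, BC² = 133.25.
Since BC² = 133.25 ≥ 58.25 + 58 = 116.25, the angle opposite BC is not acute, so the smallest enclosing circle has BC as diameter.
Centre = midpoint of BC = (-1.75, -1.5), r² = 133.25/4 = 33.3125.
Diameter = 2r = 2√(33.3125) ≈ 11.54.

11.54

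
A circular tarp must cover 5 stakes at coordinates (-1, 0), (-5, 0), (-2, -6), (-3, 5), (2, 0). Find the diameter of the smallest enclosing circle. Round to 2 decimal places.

The farthest pair is (-2, -6)–(-3, 5) with squared distance 122. The circle on this segment as diameter has centre (-2.5, -0.5) and r² = 122/4 = 30.5.
Check (-1, 0): distance² to centre = 2.5 ≤ 30.5, so it lies inside.
All remaining points lie in this disk, and no smaller disk contains both endpoints, so this is the minimum enclosing circle.
Diameter = 2r = 2√(30.5) ≈ 11.05.

11.05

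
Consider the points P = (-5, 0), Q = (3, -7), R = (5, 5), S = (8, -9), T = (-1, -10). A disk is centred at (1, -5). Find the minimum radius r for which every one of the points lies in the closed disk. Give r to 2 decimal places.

The required radius is the distance from (1, -5) to the farthest point.
Squared distances: 61, 8, 116, 65, 29.
Maximum is 116, attained at R.
r = √116 ≈ 10.77.

10.77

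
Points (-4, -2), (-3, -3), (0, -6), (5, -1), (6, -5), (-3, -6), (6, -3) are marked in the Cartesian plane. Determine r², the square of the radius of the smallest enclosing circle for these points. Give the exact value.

27.25

The minimum enclosing circle of a finite set is fixed by two of the points (as a diameter) or three (as a circumcircle).
The farthest pair is (-4, -2)–(6, -5) with squared distance 109. The circle on this segment as diameter has centre (1, -3.5) and r² = 109/4 = 27.25.
Check (-3, -3): distance² to centre = 16.25 ≤ 27.25, so it lies inside.
All remaining points lie in this disk, and no smaller disk contains both endpoints, so this is the minimum enclosing circle.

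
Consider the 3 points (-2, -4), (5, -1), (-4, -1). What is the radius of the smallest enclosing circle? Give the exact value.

4.5

Call the three points A, B, C in the order given.
Side lengths²: AB² = 58, AC² = 13, BC² = 81.
Since BC² = 81 ≥ 58 + 13 = 71, the angle opposite BC is not acute, so the smallest enclosing circle has BC as diameter.
Centre = midpoint of BC = (0.5, -1), r² = 81/4 = 20.25.
r = √(20.25) = 4.5.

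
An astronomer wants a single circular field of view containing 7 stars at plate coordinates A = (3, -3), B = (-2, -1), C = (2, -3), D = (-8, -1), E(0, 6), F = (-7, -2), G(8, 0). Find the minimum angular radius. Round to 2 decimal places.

8.02

By Welzl's lemma the MEC is supported by two points (diametrically opposite) or three points (on a circumcircle).
The farthest pair is D–G with squared distance 257. The circle on this segment as diameter has centre (0, -0.5) and r² = 257/4 = 64.25.
Check A: distance² to centre = 15.25 ≤ 64.25, so it lies inside.
All remaining points lie in this disk, and no smaller disk contains both endpoints, so this is the minimum enclosing circle.
r = √(64.25) ≈ 8.02.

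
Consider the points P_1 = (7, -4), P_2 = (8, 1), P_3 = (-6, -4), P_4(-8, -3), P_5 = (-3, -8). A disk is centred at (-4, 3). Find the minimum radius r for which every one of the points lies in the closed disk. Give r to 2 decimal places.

13.04

The required radius is the distance from (-4, 3) to the farthest point.
Squared distances: 170, 148, 53, 52, 122.
Maximum is 170, attained at P_1.
r = √170 ≈ 13.04.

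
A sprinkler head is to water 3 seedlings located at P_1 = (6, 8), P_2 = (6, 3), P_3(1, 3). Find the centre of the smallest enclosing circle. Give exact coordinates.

Side lengths²: P_1P_2² = 25, P_1P_3² = 50, P_2P_3² = 25.
Since P_1P_3² = 50 ≥ 25 + 25 = 50, the angle opposite P_1P_3 is not acute, so the smallest enclosing circle has P_1P_3 as diameter.
Centre = midpoint of P_1P_3 = (3.5, 5.5), r² = 50/4 = 12.5.
Centre = (3.5, 5.5).

(3.5, 5.5)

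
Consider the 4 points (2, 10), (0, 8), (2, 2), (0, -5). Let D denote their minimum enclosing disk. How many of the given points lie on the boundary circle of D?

The farthest pair is (2, 10)–(0, -5) with squared distance 229. The circle on this segment as diameter has centre (1, 2.5) and r² = 229/4 = 57.25.
Check (0, 8): distance² to centre = 31.25 ≤ 57.25, so it lies inside.
All remaining points lie in this disk, and no smaller disk contains both endpoints, so this is the minimum enclosing circle.
The points at distance exactly r from the centre are (2, 10), (0, -5) — 2 points.

2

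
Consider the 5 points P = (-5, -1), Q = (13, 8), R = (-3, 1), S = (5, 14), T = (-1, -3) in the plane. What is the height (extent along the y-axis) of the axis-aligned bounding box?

17

max y = 14, min y = -3, so height = 17.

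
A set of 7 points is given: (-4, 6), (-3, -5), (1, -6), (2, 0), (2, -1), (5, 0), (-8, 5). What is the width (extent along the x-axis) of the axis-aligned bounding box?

max x = 5, min x = -8, so width = 13.

13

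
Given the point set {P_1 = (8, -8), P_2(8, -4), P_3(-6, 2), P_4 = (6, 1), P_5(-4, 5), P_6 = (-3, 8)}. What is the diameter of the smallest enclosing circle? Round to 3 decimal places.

The minimum enclosing circle of a finite set is fixed by two of the points (as a diameter) or three (as a circumcircle).
The farthest pair is P_1–P_6 with squared distance 377. The circle on this segment as diameter has centre (2.5, 0) and r² = 377/4 = 94.25.
Check P_2: distance² to centre = 46.25 ≤ 94.25, so it lies inside.
All remaining points lie in this disk, and no smaller disk contains both endpoints, so this is the minimum enclosing circle.
Diameter = 2r = 2√(94.25) ≈ 19.416.

19.416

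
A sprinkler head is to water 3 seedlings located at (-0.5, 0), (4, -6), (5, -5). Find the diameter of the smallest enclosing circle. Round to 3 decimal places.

7.508

Call the three points A, B, C in the order given.
Side lengths²: AB² = 56.25, AC² = 55.25, BC² = 2.
Since AB² = 56.25 < 55.25 + 2 = 57.25, the triangle is acute, so the smallest enclosing circle is the circumcircle.
Circumcentre = (53/28, -81/28), r² = 5525/392.
Diameter = 2r = 2√(5525/392) ≈ 7.508.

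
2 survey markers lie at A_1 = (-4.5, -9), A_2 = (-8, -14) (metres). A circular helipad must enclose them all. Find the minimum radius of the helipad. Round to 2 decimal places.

3.05

The smallest circle enclosing two points has them as diameter endpoints.
Centre = midpoint = (-6.25, -11.5); r² = |A_1A_2|²/4 = 37.25/4 = 9.3125.
r = √(9.3125) ≈ 3.05.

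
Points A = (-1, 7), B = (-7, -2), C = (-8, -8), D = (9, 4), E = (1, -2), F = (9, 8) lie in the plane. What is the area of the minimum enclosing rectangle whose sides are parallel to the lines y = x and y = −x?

214.5

In coordinates u = x + y, v = x − y the rectangle is axis-aligned; the map (x,y)→(u,v) scales areas by 2.
u-values: 6, -9, -16, 13, -1, 17; range = 17 − (-16) = 33.
v-values: -8, -5, 0, 5, 3, 1; range = 5 − (-8) = 13.
Area = (33 × 13) / 2 = 214.5.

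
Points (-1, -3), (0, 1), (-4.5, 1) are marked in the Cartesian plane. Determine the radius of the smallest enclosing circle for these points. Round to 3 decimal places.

Call the three points A, B, C in the order given.
Side lengths²: AB² = 17, AC² = 28.25, BC² = 20.25.
Since AC² = 28.25 < 20.25 + 17 = 37.25, the triangle is acute, so the smallest enclosing circle is the circumcircle.
Circumcentre = (-2.25, -0.5625), r² = 7.50390625.
r = √(7.50390625) ≈ 2.739.

2.739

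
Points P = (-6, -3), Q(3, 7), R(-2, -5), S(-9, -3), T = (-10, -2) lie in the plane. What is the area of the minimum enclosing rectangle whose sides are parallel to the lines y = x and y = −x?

121

In coordinates u = x + y, v = x − y the rectangle is axis-aligned; the map (x,y)→(u,v) scales areas by 2.
u-values: -9, 10, -7, -12, -12; range = 10 − (-12) = 22.
v-values: -3, -4, 3, -6, -8; range = 3 − (-8) = 11.
Area = (22 × 11) / 2 = 121.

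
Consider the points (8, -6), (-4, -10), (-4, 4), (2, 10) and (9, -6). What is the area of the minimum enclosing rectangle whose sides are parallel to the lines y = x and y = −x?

In coordinates u = x + y, v = x − y the rectangle is axis-aligned; the map (x,y)→(u,v) scales areas by 2.
u-values: 2, -14, 0, 12, 3; range = 12 − (-14) = 26.
v-values: 14, 6, -8, -8, 15; range = 15 − (-8) = 23.
Area = (26 × 23) / 2 = 299.

299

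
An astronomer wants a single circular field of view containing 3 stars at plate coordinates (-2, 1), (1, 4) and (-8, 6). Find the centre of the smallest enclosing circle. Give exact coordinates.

(-3.5, 5)

Call the three points A, B, C in the order given.
Side lengths²: AB² = 18, AC² = 61, BC² = 85.
Since BC² = 85 ≥ 61 + 18 = 79, the angle opposite BC is not acute, so the smallest enclosing circle has BC as diameter.
Centre = midpoint of BC = (-3.5, 5), r² = 85/4 = 21.25.
Centre = (-3.5, 5).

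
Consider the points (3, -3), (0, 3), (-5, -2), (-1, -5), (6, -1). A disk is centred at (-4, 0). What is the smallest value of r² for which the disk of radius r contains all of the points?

The required radius is the distance from (-4, 0) to the farthest point.
Squared distances: 58, 25, 5, 34, 101.
Maximum is 101, attained at (6, -1).

101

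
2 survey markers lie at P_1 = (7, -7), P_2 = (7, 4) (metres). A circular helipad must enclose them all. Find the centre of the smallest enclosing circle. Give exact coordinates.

(7, -1.5)

The smallest circle enclosing two points has them as diameter endpoints.
Centre = midpoint = (7, -1.5); r² = |P_1P_2|²/4 = 121/4 = 30.25.
Centre = (7, -1.5).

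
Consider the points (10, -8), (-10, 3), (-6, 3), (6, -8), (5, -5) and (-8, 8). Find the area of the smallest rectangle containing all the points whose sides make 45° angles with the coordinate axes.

153

In coordinates u = x + y, v = x − y the rectangle is axis-aligned; the map (x,y)→(u,v) scales areas by 2.
u-values: 2, -7, -3, -2, 0, 0; range = 2 − (-7) = 9.
v-values: 18, -13, -9, 14, 10, -16; range = 18 − (-16) = 34.
Area = (9 × 34) / 2 = 153.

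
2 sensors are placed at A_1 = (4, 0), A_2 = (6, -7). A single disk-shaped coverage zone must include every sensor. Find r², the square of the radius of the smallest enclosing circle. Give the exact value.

The smallest circle enclosing two points has them as diameter endpoints.
Centre = midpoint = (5, -3.5); r² = |A_1A_2|²/4 = 53/4 = 13.25.

13.25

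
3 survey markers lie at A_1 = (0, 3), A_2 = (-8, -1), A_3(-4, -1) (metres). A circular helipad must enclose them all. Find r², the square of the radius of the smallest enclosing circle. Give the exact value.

20

Side lengths²: A_1A_2² = 80, A_1A_3² = 32, A_2A_3² = 16.
Since A_1A_2² = 80 ≥ 32 + 16 = 48, the angle opposite A_1A_2 is not acute, so the smallest enclosing circle has A_1A_2 as diameter.
Centre = midpoint of A_1A_2 = (-4, 1), r² = 80/4 = 20.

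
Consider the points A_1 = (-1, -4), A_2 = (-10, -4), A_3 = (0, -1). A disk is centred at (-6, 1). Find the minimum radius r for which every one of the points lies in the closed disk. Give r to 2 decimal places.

The required radius is the distance from (-6, 1) to the farthest point.
Squared distances: 50, 41, 40.
Maximum is 50, attained at A_1.
r = √50 ≈ 7.07.

7.07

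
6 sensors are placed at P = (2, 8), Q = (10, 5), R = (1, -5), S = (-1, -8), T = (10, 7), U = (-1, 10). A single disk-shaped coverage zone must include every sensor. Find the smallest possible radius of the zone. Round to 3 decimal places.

9.640

The minimum enclosing circle is determined by three boundary points: S, T, U.
Their circumcentre is (27/11, 1) with r² = 11245/121.
The farthest remaining point Q is at distance² 8825/121 ≤ 11245/121.
r = √(11245/121) ≈ 9.640.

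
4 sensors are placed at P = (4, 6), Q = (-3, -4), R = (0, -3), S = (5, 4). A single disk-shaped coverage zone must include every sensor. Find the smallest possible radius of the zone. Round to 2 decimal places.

By Welzl's lemma the MEC is supported by two points (diametrically opposite) or three points (on a circumcircle).
The farthest pair is P–Q with squared distance 149. The circle on this segment as diameter has centre (0.5, 1) and r² = 149/4 = 37.25.
Check R: distance² to centre = 16.25 ≤ 37.25, so it lies inside.
All remaining points lie in this disk, and no smaller disk contains both endpoints, so this is the minimum enclosing circle.
r = √(37.25) ≈ 6.10.

6.10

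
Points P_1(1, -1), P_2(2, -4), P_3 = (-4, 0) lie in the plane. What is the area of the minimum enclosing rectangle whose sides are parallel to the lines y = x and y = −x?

In coordinates u = x + y, v = x − y the rectangle is axis-aligned; the map (x,y)→(u,v) scales areas by 2.
u-values: 0, -2, -4; range = 0 − (-4) = 4.
v-values: 2, 6, -4; range = 6 − (-4) = 10.
Area = (4 × 10) / 2 = 20.

20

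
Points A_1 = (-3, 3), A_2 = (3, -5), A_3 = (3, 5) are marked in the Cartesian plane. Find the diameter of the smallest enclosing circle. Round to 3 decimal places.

10.541

Side lengths²: A_1A_2² = 100, A_1A_3² = 40, A_2A_3² = 100.
Since A_2A_3² = 100 < 100 + 40 = 140, the triangle is acute, so the smallest enclosing circle is the circumcircle.
Circumcentre = (4/3, 0), r² = 250/9.
Diameter = 2r = 2√(250/9) ≈ 10.541.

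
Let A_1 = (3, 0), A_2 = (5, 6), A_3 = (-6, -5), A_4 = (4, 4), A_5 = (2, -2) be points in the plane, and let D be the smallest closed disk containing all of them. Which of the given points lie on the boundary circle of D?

A_2, A_3

A smallest enclosing disk is always determined by at most three of the input points on its boundary.
The farthest pair is A_2–A_3 with squared distance 242. The circle on this segment as diameter has centre (-0.5, 0.5) and r² = 242/4 = 60.5.
Check A_1: distance² to centre = 12.5 ≤ 60.5, so it lies inside.
All remaining points lie in this disk, and no smaller disk contains both endpoints, so this is the minimum enclosing circle.
The points at distance exactly r from the centre are A_2, A_3 — 2 points.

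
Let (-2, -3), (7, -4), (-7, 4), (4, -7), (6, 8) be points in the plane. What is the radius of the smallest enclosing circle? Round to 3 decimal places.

A smallest enclosing disk is always determined by at most three of the input points on its boundary.
The minimum enclosing circle is determined by three boundary points: (-7, 4), (4, -7), (6, 8).
Their circumcentre is (35/34, 35/34) with r² = 42365/578.
The farthest remaining point (7, -4) is at distance² 35225/578 ≤ 42365/578.
r = √(42365/578) ≈ 8.561.

8.561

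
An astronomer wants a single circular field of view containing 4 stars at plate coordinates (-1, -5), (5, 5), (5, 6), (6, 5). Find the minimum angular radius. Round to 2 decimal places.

6.26

The farthest pair is (-1, -5)–(5, 6) with squared distance 157. The circle on this segment as diameter has centre (2, 0.5) and r² = 157/4 = 39.25.
Check (5, 5): distance² to centre = 29.25 ≤ 39.25, so it lies inside.
All remaining points lie in this disk, and no smaller disk contains both endpoints, so this is the minimum enclosing circle.
r = √(39.25) ≈ 6.26.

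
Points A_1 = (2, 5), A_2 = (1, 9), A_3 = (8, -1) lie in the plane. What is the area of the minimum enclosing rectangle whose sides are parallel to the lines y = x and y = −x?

25.5

In coordinates u = x + y, v = x − y the rectangle is axis-aligned; the map (x,y)→(u,v) scales areas by 2.
u-values: 7, 10, 7; range = 10 − 7 = 3.
v-values: -3, -8, 9; range = 9 − (-8) = 17.
Area = (3 × 17) / 2 = 25.5.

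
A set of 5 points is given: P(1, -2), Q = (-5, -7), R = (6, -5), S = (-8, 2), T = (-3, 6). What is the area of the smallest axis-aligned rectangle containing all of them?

182

x ranges over [-8, 6], width 14.
y ranges over [-7, 6], height 13.
Area = 14 × 13 = 182.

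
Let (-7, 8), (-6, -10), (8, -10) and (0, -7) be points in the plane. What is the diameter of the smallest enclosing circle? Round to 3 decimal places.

By Welzl's lemma the MEC is supported by two points (diametrically opposite) or three points (on a circumcircle).
The farthest pair is (-7, 8)–(8, -10) with squared distance 549. The circle on this segment as diameter has centre (0.5, -1) and r² = 549/4 = 137.25.
Check (-6, -10): distance² to centre = 123.25 ≤ 137.25, so it lies inside.
All remaining points lie in this disk, and no smaller disk contains both endpoints, so this is the minimum enclosing circle.
Diameter = 2r = 2√(137.25) ≈ 23.431.

23.431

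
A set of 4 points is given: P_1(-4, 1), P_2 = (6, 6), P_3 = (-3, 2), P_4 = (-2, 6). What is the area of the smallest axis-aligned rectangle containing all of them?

50

x ranges over [-4, 6], width 10.
y ranges over [1, 6], height 5.
Area = 10 × 5 = 50.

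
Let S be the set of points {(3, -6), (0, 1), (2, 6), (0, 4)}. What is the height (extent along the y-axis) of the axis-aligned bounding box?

max y = 6, min y = -6, so height = 12.

12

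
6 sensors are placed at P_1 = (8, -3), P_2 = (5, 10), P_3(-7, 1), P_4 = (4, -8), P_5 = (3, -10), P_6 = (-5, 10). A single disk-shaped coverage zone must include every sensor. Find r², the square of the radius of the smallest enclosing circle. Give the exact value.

A smallest enclosing disk is always determined by at most three of the input points on its boundary.
The minimum enclosing circle is determined by three boundary points: P_2, P_5, P_6.
Their circumcentre is (0, 0.4) with r² = 117.16.
The farthest remaining point P_4 is at distance² 86.56 ≤ 117.16.

117.16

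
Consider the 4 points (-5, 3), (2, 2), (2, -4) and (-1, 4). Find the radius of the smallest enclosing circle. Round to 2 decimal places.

The farthest pair is (-5, 3)–(2, -4) with squared distance 98. The circle on this segment as diameter has centre (-1.5, -0.5) and r² = 98/4 = 24.5.
Check (2, 2): distance² to centre = 18.5 ≤ 24.5, so it lies inside.
All remaining points lie in this disk, and no smaller disk contains both endpoints, so this is the minimum enclosing circle.
r = √(24.5) ≈ 4.95.

4.95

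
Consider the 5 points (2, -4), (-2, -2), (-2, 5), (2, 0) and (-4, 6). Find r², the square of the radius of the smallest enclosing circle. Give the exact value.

By Welzl's lemma the MEC is supported by two points (diametrically opposite) or three points (on a circumcircle).
The farthest pair is (2, -4)–(-4, 6) with squared distance 136. The circle on this segment as diameter has centre (-1, 1) and r² = 136/4 = 34.
Check (-2, -2): distance² to centre = 10 ≤ 34, so it lies inside.
All remaining points lie in this disk, and no smaller disk contains both endpoints, so this is the minimum enclosing circle.

34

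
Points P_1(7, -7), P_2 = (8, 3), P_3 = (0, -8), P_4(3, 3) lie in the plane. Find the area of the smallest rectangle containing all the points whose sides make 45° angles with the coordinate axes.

In coordinates u = x + y, v = x − y the rectangle is axis-aligned; the map (x,y)→(u,v) scales areas by 2.
u-values: 0, 11, -8, 6; range = 11 − (-8) = 19.
v-values: 14, 5, 8, 0; range = 14 − 0 = 14.
Area = (19 × 14) / 2 = 133.

133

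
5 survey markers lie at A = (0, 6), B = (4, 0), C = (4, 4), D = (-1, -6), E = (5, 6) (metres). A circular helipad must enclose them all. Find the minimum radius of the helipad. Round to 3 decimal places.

6.708

By Welzl's lemma the MEC is supported by two points (diametrically opposite) or three points (on a circumcircle).
The farthest pair is D–E with squared distance 180. The circle on this segment as diameter has centre (2, 0) and r² = 180/4 = 45.
Check A: distance² to centre = 40 ≤ 45, so it lies inside.
All remaining points lie in this disk, and no smaller disk contains both endpoints, so this is the minimum enclosing circle.
r = √45 ≈ 6.708.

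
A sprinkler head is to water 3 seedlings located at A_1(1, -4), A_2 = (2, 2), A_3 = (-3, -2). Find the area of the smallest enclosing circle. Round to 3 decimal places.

35.250

Side lengths²: A_1A_2² = 37, A_1A_3² = 20, A_2A_3² = 41.
Since A_2A_3² = 41 < 37 + 20 = 57, the triangle is acute, so the smallest enclosing circle is the circumcircle.
Circumcentre = (3/26, -10/13), r² = 7585/676.
Area = π·r² = π·7585/676 ≈ 35.250.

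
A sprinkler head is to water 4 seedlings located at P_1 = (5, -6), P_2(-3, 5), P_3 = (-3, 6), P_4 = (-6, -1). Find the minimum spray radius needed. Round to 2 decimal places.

7.21

By Welzl's lemma the MEC is supported by two points (diametrically opposite) or three points (on a circumcircle).
The farthest pair is P_1–P_3 with squared distance 208. The circle on this segment as diameter has centre (1, 0) and r² = 208/4 = 52.
Check P_2: distance² to centre = 41 ≤ 52, so it lies inside.
All remaining points lie in this disk, and no smaller disk contains both endpoints, so this is the minimum enclosing circle.
r = √52 ≈ 7.21.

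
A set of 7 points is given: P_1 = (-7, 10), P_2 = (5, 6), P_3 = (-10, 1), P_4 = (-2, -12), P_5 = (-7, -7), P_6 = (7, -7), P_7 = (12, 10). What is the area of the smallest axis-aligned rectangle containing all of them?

484

x ranges over [-10, 12], width 22.
y ranges over [-12, 10], height 22.
Area = 22 × 22 = 484.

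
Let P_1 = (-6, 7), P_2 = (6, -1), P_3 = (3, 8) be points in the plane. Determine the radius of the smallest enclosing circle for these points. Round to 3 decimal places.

7.211

Side lengths²: P_1P_2² = 208, P_1P_3² = 82, P_2P_3² = 90.
Since P_1P_2² = 208 ≥ 90 + 82 = 172, the angle opposite P_1P_2 is not acute, so the smallest enclosing circle has P_1P_2 as diameter.
Centre = midpoint of P_1P_2 = (0, 3), r² = 208/4 = 52.
r = √52 ≈ 7.211.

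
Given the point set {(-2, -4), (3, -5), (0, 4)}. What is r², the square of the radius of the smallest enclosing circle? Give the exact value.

1105/49

Call the three points A, B, C in the order given.
Side lengths²: AB² = 26, AC² = 68, BC² = 90.
Since BC² = 90 < 68 + 26 = 94, the triangle is acute, so the smallest enclosing circle is the circumcircle.
Circumcentre = (9/7, -4/7), r² = 1105/49.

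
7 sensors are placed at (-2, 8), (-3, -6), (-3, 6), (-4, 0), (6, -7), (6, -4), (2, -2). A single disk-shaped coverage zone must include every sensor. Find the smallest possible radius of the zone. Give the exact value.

8.5

The farthest pair is (-2, 8)–(6, -7) with squared distance 289. The circle on this segment as diameter has centre (2, 0.5) and r² = 289/4 = 72.25.
Check (-3, -6): distance² to centre = 67.25 ≤ 72.25, so it lies inside.
All remaining points lie in this disk, and no smaller disk contains both endpoints, so this is the minimum enclosing circle.
r = √(72.25) = 8.5.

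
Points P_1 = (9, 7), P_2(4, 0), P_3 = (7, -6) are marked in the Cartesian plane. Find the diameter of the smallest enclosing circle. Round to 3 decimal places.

Side lengths²: P_1P_2² = 74, P_1P_3² = 173, P_2P_3² = 45.
Since P_1P_3² = 173 ≥ 74 + 45 = 119, the angle opposite P_1P_3 is not acute, so the smallest enclosing circle has P_1P_3 as diameter.
Centre = midpoint of P_1P_3 = (8, 0.5), r² = 173/4 = 43.25.
Diameter = 2r = 2√(43.25) ≈ 13.153.

13.153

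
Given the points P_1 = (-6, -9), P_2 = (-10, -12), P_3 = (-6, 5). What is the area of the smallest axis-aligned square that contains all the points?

289

The bounding box has width 4 and height 17.
An axis-aligned square enclosing the set must have side ≥ max(width, height).
So the minimum side is max(4, 17) = 17.
Area = 17² = 289.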